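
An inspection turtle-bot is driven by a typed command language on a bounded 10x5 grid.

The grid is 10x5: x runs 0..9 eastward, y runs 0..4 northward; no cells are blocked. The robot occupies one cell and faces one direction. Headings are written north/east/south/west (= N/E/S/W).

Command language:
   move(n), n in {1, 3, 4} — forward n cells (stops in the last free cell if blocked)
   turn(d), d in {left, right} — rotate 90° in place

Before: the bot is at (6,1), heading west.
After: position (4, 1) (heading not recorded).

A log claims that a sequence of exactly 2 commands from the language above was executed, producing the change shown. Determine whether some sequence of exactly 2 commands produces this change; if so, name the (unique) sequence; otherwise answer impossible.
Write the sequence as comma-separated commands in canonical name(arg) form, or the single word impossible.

start: at (6,1), heading west
[1] after move(1): at (5,1), heading west
[2] after move(1): at (4,1), heading west
uniquely the one of 25 2-step routes that fits.

move(1), move(1)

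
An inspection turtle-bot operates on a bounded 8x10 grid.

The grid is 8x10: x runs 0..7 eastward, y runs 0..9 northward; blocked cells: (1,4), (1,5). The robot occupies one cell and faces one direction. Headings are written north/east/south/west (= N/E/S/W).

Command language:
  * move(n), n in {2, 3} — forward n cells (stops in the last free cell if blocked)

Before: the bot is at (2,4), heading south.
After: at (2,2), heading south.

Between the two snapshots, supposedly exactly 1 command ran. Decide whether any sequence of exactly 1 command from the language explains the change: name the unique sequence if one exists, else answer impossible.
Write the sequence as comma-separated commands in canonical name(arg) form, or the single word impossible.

key: heading stays S — the single command does not turn
t0: at (2,4), heading south
[1] after move(2): at (2,2), heading south
no other 1-command option fits: unique.

move(2)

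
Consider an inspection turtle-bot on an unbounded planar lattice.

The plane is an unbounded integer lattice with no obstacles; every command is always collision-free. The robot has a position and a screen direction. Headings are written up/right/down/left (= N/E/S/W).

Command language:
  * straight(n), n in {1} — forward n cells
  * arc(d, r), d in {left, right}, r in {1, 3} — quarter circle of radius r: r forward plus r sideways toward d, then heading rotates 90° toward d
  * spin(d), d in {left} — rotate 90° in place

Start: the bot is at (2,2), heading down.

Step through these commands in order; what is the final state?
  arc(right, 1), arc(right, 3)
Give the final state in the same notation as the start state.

begin: at (2,2), heading down
step 1 (arc(right, 1)): at (1,1), heading left
step 2 (arc(right, 3)): at (-2,4), heading up

at (-2,4), heading up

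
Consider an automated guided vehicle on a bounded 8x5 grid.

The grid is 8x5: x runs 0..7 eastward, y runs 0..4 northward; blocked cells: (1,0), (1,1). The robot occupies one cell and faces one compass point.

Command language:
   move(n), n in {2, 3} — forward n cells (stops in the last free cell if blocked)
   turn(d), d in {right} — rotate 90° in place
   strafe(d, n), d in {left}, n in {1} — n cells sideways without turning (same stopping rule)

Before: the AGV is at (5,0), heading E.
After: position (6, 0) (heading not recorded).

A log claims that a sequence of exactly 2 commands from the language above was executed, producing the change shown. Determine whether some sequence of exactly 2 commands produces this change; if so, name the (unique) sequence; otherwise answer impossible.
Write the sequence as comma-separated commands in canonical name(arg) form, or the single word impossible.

turn(right), strafe(left, 1)

key: order matters: swapping turn(right) and strafe(left, 1) lands elsewhere
from: at (5,0), heading E
1. turn(right) → at (5,0), heading S
2. strafe(left, 1) → at (6,0), heading S
all 16 alternatives checked — unique.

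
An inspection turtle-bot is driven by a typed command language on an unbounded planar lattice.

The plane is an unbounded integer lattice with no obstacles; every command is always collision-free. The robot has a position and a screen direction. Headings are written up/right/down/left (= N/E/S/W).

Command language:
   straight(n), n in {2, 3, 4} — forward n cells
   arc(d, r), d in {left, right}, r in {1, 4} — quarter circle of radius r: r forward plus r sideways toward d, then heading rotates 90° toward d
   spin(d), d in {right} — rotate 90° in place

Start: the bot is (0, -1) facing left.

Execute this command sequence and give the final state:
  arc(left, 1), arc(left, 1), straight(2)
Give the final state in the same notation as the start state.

from: (0, -1) facing left
step 1 (arc(left, 1)): (-1, -2) facing down
step 2 (arc(left, 1)): (0, -3) facing right
step 3 (straight(2)): (2, -3) facing right

(2, -3) facing right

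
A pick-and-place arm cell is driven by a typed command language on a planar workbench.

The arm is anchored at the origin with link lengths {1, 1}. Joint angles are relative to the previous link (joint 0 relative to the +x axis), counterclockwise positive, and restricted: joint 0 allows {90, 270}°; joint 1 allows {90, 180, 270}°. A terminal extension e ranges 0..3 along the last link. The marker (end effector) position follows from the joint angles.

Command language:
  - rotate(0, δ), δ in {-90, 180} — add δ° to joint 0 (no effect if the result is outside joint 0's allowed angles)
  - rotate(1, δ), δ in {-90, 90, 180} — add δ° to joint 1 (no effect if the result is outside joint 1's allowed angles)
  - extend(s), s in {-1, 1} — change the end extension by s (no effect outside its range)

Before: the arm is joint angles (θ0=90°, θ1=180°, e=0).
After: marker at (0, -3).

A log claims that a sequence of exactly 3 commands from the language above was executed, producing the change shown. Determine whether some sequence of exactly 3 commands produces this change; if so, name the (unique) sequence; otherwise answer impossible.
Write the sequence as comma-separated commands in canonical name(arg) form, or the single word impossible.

from: joint angles (θ0=90°, θ1=180°, e=0)
1. extend(1) → joint angles (θ0=90°, θ1=180°, e=1)
2. extend(1) → joint angles (θ0=90°, θ1=180°, e=2)
3. extend(1) → joint angles (θ0=90°, θ1=180°, e=3)
uniquely the one of 343 3-step routes that fits.

extend(1), extend(1), extend(1)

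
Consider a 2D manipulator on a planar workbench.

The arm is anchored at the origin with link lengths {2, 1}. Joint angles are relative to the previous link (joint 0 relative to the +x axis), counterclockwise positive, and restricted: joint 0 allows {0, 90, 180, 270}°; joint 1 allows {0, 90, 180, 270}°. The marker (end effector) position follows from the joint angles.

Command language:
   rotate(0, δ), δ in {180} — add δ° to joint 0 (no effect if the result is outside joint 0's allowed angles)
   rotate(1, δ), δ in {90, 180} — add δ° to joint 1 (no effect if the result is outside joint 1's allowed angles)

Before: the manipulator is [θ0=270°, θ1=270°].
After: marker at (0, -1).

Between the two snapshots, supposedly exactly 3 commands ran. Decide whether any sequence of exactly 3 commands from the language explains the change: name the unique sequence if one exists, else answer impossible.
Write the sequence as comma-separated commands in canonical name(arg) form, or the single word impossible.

rotate(1, 90), rotate(1, 90), rotate(1, 90)

t0: [θ0=270°, θ1=270°]
1. rotate(1, 90) → [θ0=270°, θ1=0°]
2. rotate(1, 90) → [θ0=270°, θ1=90°]
3. rotate(1, 90) → [θ0=270°, θ1=180°]
uniquely the one of 27 3-step routes that fits.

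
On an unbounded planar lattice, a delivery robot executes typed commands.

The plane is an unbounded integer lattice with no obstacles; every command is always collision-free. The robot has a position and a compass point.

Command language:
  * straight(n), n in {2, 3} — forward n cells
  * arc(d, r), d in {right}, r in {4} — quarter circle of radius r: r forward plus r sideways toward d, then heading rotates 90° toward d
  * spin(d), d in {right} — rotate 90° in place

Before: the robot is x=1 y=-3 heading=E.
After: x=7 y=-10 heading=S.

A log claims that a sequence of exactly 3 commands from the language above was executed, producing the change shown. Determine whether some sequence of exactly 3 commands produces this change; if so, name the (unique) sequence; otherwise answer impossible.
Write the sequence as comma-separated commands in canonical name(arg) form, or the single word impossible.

key: cell and facing (now S) both changed — the 3 commands mix motion and turning
from: x=1 y=-3 heading=E
1. straight(2) → x=3 y=-3 heading=E
2. arc(right, 4) → x=7 y=-7 heading=S
3. straight(3) → x=7 y=-10 heading=S
all 64 alternatives checked — unique.

straight(2), arc(right, 4), straight(3)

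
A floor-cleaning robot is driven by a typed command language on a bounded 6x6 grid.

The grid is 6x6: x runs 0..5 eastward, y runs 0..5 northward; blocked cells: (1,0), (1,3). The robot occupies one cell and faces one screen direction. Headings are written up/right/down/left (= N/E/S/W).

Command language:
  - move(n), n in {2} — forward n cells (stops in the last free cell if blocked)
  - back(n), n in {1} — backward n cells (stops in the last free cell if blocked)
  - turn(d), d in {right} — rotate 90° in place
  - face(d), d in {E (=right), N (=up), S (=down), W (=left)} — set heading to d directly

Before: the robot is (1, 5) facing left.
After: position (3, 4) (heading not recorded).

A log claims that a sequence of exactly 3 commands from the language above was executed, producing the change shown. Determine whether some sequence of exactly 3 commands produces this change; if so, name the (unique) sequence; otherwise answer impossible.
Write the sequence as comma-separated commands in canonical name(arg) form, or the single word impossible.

all 343 sequences checked — none match.

impossible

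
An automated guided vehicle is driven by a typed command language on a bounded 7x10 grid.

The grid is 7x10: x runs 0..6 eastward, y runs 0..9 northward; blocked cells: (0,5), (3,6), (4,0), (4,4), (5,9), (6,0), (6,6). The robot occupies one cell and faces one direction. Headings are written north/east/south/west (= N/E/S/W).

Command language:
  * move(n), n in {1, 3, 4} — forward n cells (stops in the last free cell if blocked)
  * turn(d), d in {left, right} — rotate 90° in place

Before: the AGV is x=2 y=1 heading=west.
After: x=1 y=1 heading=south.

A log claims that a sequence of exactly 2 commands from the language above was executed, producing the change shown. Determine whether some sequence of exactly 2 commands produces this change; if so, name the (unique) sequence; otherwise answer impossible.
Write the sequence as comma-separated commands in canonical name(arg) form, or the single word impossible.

move(1), turn(left)

key: cell and facing (now S) both changed — the 2 commands mix motion and turning
start: x=2 y=1 heading=west
t=1 move(1) ⇒ x=1 y=1 heading=west
t=2 turn(left) ⇒ x=1 y=1 heading=south
all 25 alternatives checked — unique.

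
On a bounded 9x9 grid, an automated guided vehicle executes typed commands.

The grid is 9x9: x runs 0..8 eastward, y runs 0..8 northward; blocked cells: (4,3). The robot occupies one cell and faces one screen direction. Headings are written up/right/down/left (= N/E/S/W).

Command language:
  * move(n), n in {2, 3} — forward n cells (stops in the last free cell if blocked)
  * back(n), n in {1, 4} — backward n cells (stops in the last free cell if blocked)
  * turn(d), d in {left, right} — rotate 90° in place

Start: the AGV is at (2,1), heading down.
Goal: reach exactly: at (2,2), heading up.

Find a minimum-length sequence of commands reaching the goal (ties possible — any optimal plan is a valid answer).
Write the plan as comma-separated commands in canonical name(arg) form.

t0: at (2,1), heading down
step 1 (back(1)): at (2,2), heading down
step 2 (turn(right)): at (2,2), heading left
step 3 (turn(right)): at (2,2), heading up
no 2-step plan works, so 3 is optimal.

back(1), turn(right), turn(right)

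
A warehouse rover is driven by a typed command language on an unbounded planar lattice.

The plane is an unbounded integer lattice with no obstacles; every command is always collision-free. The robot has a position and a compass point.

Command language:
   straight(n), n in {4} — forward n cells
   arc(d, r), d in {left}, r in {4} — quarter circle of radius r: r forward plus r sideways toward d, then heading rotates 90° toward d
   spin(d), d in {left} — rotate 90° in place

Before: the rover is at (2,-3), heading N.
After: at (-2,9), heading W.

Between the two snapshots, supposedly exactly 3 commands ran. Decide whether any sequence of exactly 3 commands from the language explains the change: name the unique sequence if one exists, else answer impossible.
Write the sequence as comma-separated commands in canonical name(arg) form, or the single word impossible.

straight(4), straight(4), arc(left, 4)

key: cell and facing (now W) both changed — the 3 commands mix motion and turning
from: at (2,-3), heading N
step 1 (straight(4)): at (2,1), heading N
step 2 (straight(4)): at (2,5), heading N
step 3 (arc(left, 4)): at (-2,9), heading W
no other 3-command option fits: unique.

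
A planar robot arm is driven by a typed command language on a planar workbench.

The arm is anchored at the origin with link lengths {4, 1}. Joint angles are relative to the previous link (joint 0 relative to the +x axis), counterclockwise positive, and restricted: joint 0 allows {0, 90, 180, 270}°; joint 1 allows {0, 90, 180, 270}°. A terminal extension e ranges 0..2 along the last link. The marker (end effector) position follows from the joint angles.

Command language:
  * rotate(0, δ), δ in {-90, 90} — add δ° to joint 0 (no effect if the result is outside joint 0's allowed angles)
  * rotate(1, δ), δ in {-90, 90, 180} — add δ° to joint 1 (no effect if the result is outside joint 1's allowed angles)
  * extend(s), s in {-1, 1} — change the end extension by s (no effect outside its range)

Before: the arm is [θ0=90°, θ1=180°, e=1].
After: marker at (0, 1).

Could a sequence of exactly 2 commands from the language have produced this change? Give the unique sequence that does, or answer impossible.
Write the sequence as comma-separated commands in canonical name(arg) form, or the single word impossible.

start: [θ0=90°, θ1=180°, e=1]
step 1 (extend(1)): [θ0=90°, θ1=180°, e=2]
step 2 (extend(1)): [θ0=90°, θ1=180°, e=2]
no other 2-command option fits: unique.

extend(1), extend(1)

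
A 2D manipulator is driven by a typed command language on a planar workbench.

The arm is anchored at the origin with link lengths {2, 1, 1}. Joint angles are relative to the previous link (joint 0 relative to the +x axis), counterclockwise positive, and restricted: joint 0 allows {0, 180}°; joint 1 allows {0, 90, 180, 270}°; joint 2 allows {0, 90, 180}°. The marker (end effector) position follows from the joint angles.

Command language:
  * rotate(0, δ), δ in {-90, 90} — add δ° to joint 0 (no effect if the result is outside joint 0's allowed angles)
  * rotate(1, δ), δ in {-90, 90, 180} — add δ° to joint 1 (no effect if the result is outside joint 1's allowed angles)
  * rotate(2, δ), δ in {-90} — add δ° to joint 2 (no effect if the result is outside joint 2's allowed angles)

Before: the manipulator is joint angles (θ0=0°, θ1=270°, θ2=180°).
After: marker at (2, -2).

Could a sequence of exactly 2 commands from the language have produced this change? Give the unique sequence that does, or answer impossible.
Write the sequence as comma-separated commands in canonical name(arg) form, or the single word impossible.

begin: joint angles (θ0=0°, θ1=270°, θ2=180°)
step 1 (rotate(2, -90)): joint angles (θ0=0°, θ1=270°, θ2=90°)
step 2 (rotate(2, -90)): joint angles (θ0=0°, θ1=270°, θ2=0°)
no rival 2-sequence matches.

rotate(2, -90), rotate(2, -90)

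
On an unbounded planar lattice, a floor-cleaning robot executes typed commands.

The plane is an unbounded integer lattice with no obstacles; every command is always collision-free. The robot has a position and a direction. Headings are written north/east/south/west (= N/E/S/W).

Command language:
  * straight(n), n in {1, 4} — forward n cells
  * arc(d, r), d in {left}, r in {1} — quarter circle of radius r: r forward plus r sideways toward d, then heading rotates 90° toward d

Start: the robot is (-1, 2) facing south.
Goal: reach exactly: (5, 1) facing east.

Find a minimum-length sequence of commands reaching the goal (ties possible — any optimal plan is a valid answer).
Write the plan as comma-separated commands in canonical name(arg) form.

start: (-1, 2) facing south
t=1 arc(left, 1) ⇒ (0, 1) facing east
t=2 straight(1) ⇒ (1, 1) facing east
t=3 straight(4) ⇒ (5, 1) facing east
no 2-step plan works, so 3 is optimal.

arc(left, 1), straight(1), straight(4)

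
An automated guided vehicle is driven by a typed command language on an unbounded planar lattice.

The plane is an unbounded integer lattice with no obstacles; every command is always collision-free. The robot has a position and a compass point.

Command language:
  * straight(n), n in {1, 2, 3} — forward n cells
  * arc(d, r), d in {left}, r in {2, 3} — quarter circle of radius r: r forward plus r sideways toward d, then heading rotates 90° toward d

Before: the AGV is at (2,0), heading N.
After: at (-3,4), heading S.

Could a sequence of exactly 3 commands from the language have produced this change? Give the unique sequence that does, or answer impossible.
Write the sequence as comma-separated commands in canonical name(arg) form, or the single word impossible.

straight(3), arc(left, 3), arc(left, 2)

key: running arc(left, 2) before straight(3) would end elsewhere — order is forced
from: at (2,0), heading N
step 1 (straight(3)): at (2,3), heading N
step 2 (arc(left, 3)): at (-1,6), heading W
step 3 (arc(left, 2)): at (-3,4), heading S
uniquely the one of 125 3-step routes that fits.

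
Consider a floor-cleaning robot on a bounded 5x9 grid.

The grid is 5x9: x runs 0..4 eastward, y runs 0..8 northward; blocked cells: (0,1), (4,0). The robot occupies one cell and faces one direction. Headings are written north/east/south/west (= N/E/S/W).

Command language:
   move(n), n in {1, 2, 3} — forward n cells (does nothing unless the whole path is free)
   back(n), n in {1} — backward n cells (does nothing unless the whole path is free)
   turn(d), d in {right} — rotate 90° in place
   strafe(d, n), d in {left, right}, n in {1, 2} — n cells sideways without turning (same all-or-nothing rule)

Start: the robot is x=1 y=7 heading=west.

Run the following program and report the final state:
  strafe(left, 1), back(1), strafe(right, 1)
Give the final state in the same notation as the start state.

from: x=1 y=7 heading=west
1. strafe(left, 1) → x=1 y=6 heading=west
2. back(1) → x=2 y=6 heading=west
3. strafe(right, 1) → x=2 y=7 heading=west

x=2 y=7 heading=west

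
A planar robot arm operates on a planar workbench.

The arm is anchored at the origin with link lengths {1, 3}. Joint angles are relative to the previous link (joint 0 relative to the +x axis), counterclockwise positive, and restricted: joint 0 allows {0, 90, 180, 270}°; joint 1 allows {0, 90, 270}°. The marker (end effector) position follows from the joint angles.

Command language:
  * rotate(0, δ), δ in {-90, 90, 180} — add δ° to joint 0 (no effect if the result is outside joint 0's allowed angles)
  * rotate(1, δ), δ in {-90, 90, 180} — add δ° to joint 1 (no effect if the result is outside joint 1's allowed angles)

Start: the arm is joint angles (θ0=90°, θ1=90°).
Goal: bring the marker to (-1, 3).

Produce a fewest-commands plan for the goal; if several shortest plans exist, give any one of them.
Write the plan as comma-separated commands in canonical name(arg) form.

rotate(0, 90), rotate(1, 180)

begin: joint angles (θ0=90°, θ1=90°)
step 1 (rotate(0, 90)): joint angles (θ0=180°, θ1=90°)
step 2 (rotate(1, 180)): joint angles (θ0=180°, θ1=270°)
minimal: 2 command(s), checked below 2.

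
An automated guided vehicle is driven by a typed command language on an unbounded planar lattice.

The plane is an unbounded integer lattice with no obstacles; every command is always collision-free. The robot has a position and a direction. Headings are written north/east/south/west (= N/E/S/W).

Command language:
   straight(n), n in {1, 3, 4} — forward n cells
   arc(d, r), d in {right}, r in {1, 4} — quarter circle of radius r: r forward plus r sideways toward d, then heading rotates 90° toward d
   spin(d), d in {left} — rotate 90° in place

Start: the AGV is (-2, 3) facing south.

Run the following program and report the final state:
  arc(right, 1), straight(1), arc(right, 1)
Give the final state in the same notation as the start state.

start: (-2, 3) facing south
1. arc(right, 1) → (-3, 2) facing west
2. straight(1) → (-4, 2) facing west
3. arc(right, 1) → (-5, 3) facing north

(-5, 3) facing north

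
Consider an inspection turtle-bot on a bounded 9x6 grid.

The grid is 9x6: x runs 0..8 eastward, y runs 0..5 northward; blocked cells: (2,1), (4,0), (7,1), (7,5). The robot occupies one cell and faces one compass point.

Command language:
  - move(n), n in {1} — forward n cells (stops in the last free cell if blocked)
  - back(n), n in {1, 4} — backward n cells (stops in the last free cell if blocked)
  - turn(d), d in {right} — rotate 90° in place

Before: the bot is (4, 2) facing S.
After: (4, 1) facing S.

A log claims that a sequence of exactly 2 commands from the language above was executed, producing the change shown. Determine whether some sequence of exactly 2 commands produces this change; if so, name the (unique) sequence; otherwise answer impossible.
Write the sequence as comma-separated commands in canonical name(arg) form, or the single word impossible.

move(1), move(1)

key: still facing S at the end — nothing in the sequence rotates
start: (4, 2) facing S
t=1 move(1) ⇒ (4, 1) facing S
t=2 move(1) ⇒ (4, 1) facing S
no rival 2-sequence matches.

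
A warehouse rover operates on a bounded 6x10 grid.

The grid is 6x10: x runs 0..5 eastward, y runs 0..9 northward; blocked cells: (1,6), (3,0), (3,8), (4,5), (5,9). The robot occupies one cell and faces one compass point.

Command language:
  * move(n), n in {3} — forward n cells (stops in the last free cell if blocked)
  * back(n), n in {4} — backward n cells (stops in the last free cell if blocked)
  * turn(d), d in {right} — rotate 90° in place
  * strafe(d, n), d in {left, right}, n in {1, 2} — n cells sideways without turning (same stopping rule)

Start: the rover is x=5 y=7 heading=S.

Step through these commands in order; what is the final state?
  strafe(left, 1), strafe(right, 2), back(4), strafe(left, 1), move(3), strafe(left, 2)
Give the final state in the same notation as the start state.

initial: x=5 y=7 heading=S
step 1 (strafe(left, 1)): x=5 y=7 heading=S
step 2 (strafe(right, 2)): x=3 y=7 heading=S
step 3 (back(4)): x=3 y=7 heading=S
step 4 (strafe(left, 1)): x=4 y=7 heading=S
step 5 (move(3)): x=4 y=6 heading=S
step 6 (strafe(left, 2)): x=5 y=6 heading=S

x=5 y=6 heading=S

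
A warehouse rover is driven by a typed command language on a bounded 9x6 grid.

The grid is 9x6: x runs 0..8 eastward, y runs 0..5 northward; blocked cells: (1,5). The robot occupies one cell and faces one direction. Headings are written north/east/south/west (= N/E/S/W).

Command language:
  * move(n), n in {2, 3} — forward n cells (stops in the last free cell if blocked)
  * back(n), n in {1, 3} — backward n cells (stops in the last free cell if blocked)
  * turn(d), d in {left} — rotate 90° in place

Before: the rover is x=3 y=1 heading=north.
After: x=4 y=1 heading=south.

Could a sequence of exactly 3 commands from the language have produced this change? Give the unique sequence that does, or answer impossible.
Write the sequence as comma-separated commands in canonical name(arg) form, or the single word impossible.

key: position moved to (4,1) AND the heading swung to S — translation plus rotation needed
start: x=3 y=1 heading=north
1. turn(left) → x=3 y=1 heading=west
2. back(1) → x=4 y=1 heading=west
3. turn(left) → x=4 y=1 heading=south
all 125 alternatives checked — unique.

turn(left), back(1), turn(left)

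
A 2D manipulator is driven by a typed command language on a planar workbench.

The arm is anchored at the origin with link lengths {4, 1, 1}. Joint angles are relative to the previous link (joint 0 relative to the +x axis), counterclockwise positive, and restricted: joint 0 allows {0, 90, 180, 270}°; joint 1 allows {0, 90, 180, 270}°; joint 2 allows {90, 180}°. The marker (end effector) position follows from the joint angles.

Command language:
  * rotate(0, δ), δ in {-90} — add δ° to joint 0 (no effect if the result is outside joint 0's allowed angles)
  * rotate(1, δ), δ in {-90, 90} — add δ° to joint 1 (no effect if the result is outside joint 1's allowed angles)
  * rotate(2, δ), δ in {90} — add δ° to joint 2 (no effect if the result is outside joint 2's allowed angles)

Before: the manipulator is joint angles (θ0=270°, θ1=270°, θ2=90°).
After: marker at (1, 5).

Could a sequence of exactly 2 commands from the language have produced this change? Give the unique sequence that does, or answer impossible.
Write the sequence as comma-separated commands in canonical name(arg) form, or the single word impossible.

begin: joint angles (θ0=270°, θ1=270°, θ2=90°)
t=1 rotate(0, -90) ⇒ joint angles (θ0=180°, θ1=270°, θ2=90°)
t=2 rotate(0, -90) ⇒ joint angles (θ0=90°, θ1=270°, θ2=90°)
no other 2-command option fits: unique.

rotate(0, -90), rotate(0, -90)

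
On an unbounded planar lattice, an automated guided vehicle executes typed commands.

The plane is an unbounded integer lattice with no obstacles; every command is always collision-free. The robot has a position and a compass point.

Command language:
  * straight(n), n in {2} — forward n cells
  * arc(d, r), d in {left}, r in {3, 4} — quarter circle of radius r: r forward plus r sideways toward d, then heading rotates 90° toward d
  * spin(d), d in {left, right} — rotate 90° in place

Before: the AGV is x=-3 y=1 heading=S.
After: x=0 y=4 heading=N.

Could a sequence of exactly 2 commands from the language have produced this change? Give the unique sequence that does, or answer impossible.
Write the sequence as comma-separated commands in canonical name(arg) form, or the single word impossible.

key: position moved to (0,4) AND the heading swung to N — translation plus rotation needed
from: x=-3 y=1 heading=S
t=1 spin(left) ⇒ x=-3 y=1 heading=E
t=2 arc(left, 3) ⇒ x=0 y=4 heading=N
all 25 alternatives checked — unique.

spin(left), arc(left, 3)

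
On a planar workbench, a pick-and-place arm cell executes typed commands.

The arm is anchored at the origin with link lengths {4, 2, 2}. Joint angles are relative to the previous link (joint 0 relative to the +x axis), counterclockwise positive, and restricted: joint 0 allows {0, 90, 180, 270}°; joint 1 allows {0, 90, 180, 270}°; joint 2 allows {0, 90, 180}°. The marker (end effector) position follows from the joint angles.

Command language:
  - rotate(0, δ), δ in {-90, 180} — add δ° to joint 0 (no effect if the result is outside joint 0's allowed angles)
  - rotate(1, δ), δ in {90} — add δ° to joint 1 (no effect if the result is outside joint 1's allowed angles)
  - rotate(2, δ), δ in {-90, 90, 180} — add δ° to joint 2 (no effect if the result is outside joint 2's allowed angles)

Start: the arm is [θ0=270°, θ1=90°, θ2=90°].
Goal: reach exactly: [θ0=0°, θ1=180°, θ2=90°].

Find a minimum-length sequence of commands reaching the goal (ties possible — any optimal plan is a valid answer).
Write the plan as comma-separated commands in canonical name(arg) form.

start: [θ0=270°, θ1=90°, θ2=90°]
1. rotate(1, 90) → [θ0=270°, θ1=180°, θ2=90°]
2. rotate(0, -90) → [θ0=180°, θ1=180°, θ2=90°]
3. rotate(0, 180) → [θ0=0°, θ1=180°, θ2=90°]
nothing shorter than 3 reaches the goal.

rotate(1, 90), rotate(0, -90), rotate(0, 180)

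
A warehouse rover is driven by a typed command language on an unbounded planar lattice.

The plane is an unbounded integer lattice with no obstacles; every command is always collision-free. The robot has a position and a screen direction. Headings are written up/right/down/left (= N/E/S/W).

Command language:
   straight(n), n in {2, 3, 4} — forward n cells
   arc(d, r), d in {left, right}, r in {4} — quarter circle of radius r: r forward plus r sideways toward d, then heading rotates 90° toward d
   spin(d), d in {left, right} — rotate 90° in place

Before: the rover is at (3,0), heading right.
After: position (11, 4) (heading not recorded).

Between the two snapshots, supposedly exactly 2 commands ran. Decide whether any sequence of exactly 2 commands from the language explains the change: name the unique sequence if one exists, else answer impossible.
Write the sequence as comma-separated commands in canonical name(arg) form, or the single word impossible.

key: running arc(left, 4) before straight(4) would end elsewhere — order is forced
initial: at (3,0), heading right
t=1 straight(4) ⇒ at (7,0), heading right
t=2 arc(left, 4) ⇒ at (11,4), heading up
no rival 2-sequence matches.

straight(4), arc(left, 4)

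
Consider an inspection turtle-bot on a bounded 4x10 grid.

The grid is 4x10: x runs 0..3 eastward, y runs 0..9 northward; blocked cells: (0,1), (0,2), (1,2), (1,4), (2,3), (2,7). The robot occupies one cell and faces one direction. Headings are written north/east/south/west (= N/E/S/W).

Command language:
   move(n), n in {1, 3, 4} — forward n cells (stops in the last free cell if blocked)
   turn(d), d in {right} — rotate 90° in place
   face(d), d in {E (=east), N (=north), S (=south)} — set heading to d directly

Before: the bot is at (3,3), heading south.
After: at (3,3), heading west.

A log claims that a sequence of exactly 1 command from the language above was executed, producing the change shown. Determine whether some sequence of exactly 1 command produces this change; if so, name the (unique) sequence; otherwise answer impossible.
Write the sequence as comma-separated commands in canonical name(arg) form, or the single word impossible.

turn(right)

key: (3,3) unchanged — the single command moves nothing
start: at (3,3), heading south
[1] after turn(right): at (3,3), heading west
no rival 1-sequence matches.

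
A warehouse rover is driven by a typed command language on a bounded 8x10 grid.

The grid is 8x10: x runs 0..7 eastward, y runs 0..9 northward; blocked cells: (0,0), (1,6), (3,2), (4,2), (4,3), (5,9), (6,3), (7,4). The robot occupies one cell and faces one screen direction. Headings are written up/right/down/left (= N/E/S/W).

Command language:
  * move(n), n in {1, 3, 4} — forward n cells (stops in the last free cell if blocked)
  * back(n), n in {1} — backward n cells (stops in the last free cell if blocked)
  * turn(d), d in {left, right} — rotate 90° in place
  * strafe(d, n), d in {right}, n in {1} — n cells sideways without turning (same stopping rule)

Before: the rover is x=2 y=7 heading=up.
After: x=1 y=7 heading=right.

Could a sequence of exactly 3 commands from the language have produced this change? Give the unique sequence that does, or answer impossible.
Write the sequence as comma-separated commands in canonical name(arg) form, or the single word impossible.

turn(right), back(1), strafe(right, 1)

key: position moved to (1,7) AND the heading swung to E — translation plus rotation needed
from: x=2 y=7 heading=up
[1] after turn(right): x=2 y=7 heading=right
[2] after back(1): x=1 y=7 heading=right
[3] after strafe(right, 1): x=1 y=7 heading=right
no other 3-command option fits: unique.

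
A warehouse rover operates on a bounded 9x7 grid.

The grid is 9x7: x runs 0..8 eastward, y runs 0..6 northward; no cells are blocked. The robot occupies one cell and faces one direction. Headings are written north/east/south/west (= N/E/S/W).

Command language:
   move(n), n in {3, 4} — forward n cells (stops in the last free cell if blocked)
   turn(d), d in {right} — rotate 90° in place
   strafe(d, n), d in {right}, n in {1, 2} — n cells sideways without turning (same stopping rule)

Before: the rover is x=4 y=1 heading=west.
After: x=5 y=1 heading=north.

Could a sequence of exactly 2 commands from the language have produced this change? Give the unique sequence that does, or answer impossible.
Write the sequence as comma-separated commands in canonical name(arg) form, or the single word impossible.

turn(right), strafe(right, 1)

key: order matters: swapping turn(right) and strafe(right, 1) lands elsewhere
begin: x=4 y=1 heading=west
[1] after turn(right): x=4 y=1 heading=north
[2] after strafe(right, 1): x=5 y=1 heading=north
uniquely the one of 25 2-step routes that fits.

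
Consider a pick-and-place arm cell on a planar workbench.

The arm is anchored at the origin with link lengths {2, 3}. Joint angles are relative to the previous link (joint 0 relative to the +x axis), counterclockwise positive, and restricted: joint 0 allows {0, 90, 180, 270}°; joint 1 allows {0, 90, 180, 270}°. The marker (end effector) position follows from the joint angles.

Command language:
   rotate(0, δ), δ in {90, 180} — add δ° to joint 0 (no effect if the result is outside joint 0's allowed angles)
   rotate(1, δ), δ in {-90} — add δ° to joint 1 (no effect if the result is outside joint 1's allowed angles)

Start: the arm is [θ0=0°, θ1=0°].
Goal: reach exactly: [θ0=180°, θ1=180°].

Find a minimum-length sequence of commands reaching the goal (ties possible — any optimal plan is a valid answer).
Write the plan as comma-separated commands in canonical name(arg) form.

initial: [θ0=0°, θ1=0°]
1. rotate(1, -90) → [θ0=0°, θ1=270°]
2. rotate(1, -90) → [θ0=0°, θ1=180°]
3. rotate(0, 180) → [θ0=180°, θ1=180°]
no 2-step plan works, so 3 is optimal.

rotate(1, -90), rotate(1, -90), rotate(0, 180)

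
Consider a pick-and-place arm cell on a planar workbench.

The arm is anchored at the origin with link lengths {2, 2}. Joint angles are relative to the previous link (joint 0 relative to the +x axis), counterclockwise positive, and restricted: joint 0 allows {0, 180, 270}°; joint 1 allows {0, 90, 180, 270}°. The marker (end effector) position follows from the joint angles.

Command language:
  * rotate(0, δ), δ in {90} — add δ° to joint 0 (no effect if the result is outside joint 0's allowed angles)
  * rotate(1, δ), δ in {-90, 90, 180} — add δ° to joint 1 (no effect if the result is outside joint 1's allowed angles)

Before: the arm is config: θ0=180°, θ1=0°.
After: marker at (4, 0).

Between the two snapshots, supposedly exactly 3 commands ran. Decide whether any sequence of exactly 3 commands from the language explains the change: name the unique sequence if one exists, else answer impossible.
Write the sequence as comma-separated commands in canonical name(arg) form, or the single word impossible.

rotate(0, 90), rotate(0, 90), rotate(0, 90)

from: config: θ0=180°, θ1=0°
step 1 (rotate(0, 90)): config: θ0=270°, θ1=0°
step 2 (rotate(0, 90)): config: θ0=0°, θ1=0°
step 3 (rotate(0, 90)): config: θ0=0°, θ1=0°
no rival 3-sequence matches.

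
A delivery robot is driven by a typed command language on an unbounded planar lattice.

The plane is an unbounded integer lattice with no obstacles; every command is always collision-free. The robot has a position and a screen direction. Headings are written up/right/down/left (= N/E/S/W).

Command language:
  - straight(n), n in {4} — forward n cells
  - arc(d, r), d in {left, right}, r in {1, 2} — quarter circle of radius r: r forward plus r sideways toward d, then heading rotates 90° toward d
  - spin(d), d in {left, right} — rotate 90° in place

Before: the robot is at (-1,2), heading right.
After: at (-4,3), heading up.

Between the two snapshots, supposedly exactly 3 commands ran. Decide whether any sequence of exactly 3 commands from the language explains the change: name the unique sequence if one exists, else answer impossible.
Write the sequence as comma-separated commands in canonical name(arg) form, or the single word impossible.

spin(right), arc(right, 1), arc(right, 2)

key: cell and facing (now N) both changed — the 3 commands mix motion and turning
initial: at (-1,2), heading right
1. spin(right) → at (-1,2), heading down
2. arc(right, 1) → at (-2,1), heading left
3. arc(right, 2) → at (-4,3), heading up
uniquely the one of 343 3-step routes that fits.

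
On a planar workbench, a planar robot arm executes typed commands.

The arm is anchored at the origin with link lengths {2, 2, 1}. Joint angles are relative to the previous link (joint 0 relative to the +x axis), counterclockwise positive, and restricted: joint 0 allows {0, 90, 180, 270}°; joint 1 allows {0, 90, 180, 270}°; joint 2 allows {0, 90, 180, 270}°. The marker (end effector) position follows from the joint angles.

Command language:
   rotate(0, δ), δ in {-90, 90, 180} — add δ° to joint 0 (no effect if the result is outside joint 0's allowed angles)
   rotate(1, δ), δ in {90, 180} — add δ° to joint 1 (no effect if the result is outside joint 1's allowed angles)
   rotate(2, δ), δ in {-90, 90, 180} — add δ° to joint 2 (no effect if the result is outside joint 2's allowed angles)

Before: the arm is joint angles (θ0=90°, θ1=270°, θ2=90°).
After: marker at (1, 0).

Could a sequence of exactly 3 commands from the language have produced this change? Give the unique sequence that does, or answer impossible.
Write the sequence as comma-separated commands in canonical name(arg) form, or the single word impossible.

t0: joint angles (θ0=90°, θ1=270°, θ2=90°)
t=1 rotate(1, 90) ⇒ joint angles (θ0=90°, θ1=0°, θ2=90°)
t=2 rotate(1, 90) ⇒ joint angles (θ0=90°, θ1=90°, θ2=90°)
t=3 rotate(1, 90) ⇒ joint angles (θ0=90°, θ1=180°, θ2=90°)
all 512 alternatives checked — unique.

rotate(1, 90), rotate(1, 90), rotate(1, 90)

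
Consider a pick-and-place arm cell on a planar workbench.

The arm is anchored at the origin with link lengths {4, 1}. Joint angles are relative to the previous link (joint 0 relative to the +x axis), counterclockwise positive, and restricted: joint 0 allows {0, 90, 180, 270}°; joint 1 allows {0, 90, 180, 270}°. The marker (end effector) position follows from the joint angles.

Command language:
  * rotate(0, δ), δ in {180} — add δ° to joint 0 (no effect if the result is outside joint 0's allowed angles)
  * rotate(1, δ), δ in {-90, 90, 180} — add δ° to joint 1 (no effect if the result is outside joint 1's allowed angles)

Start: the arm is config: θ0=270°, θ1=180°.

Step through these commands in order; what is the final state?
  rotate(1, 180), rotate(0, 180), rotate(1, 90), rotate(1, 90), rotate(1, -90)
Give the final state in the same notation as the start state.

config: θ0=90°, θ1=90°

begin: config: θ0=270°, θ1=180°
t=1 rotate(1, 180) ⇒ config: θ0=270°, θ1=0°
t=2 rotate(0, 180) ⇒ config: θ0=90°, θ1=0°
t=3 rotate(1, 90) ⇒ config: θ0=90°, θ1=90°
t=4 rotate(1, 90) ⇒ config: θ0=90°, θ1=180°
t=5 rotate(1, -90) ⇒ config: θ0=90°, θ1=90°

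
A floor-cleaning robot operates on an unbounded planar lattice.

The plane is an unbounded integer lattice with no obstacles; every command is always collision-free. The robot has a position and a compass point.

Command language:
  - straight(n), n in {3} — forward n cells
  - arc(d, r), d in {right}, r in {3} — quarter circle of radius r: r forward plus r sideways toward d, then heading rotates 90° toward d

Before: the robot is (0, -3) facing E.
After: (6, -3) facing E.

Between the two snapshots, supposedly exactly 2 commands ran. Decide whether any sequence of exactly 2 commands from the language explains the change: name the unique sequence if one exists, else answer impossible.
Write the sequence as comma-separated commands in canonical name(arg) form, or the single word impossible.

key: heading stays E — no command in the sequence turns
initial: (0, -3) facing E
[1] after straight(3): (3, -3) facing E
[2] after straight(3): (6, -3) facing E
uniquely the one of 4 2-step routes that fits.

straight(3), straight(3)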